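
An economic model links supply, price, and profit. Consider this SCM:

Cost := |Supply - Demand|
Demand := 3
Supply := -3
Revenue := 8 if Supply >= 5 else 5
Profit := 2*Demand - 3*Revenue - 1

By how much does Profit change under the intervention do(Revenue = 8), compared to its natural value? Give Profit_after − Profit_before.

-9

Intervening sets Revenue = 8 and removes its equation (Revenue := 8 if Supply >= 5 else 5).
Profit = 2*Demand - 3*Revenue - 1  [with Demand=3, Revenue=8]  = -19
Without intervention: Revenue = 8 if Supply >= 5 else 5  [with Supply=-3]  = 5; Profit = 2*Demand - 3*Revenue - 1  [with Demand=3, Revenue=5]  = -10.
Change = -19 − (-10) = -9.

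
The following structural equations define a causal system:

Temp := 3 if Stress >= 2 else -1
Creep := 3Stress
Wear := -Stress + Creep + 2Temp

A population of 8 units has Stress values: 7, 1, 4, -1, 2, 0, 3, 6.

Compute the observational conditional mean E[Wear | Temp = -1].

E[Wear|Temp=-1] averages over only the 3 units with Temp=-1 (Stress = 1, -1, 0): Wear = 0, -4, -2, mean -2.

-2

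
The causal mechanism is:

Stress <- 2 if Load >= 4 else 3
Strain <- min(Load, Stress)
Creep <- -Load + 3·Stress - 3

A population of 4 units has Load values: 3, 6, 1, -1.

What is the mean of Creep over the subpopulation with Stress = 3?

5

Observing Stress=3 restricts to units where Stress's equation naturally yields 3: Load ∈ {3, 1, -1}. In that subpopulation Creep = 3, 5, 7, mean 5.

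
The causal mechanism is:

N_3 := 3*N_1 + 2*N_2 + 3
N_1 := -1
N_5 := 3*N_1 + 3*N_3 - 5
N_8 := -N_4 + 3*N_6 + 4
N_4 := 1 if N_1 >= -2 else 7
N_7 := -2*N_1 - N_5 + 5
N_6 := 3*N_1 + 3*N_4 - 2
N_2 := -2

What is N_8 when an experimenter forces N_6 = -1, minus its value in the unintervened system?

Intervening sets N_6 = -1 and removes its equation (N_6 := 3*N_1 + 3*N_4 - 2).
N_4 = 1 if N_1 >= -2 else 7  [with N_1=-1]  = 1
N_8 = -N_4 + 3*N_6 + 4  [with N_4=1, N_6=-1]  = 0
Without intervention: N_4 = 1 if N_1 >= -2 else 7  [with N_1=-1]  = 1; N_6 = 3*N_1 + 3*N_4 - 2  [with N_1=-1, N_4=1]  = -2; N_8 = -N_4 + 3*N_6 + 4  [with N_4=1, N_6=-2]  = -3.
Change = 0 − (-3) = 3.

3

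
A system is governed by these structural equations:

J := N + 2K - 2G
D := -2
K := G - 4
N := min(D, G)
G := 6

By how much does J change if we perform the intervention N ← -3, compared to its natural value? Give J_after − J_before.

-1

Intervening sets N = -3 and removes its equation (N := min(D, G)).
K = G - 4  [with G=6]  = 2
J = N + 2K - 2G  [with N=-3, K=2, G=6]  = -11
Without intervention: K = G - 4  [with G=6]  = 2; N = min(D, G)  [with D=-2, G=6]  = -2; J = N + 2K - 2G  [with N=-2, K=2, G=6]  = -10.
Change = -11 − (-10) = -1.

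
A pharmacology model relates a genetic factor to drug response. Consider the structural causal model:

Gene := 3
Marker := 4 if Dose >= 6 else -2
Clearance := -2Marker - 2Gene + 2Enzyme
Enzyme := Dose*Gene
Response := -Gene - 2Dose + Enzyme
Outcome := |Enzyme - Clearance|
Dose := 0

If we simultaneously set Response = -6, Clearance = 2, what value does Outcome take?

2

Under do(Response = -6, Clearance = 2), each intervened variable's structural equation is replaced by its fixed value.
Enzyme = Dose*Gene  [with Dose=0, Gene=3]  = 0
Outcome = |Enzyme - Clearance|  [with Enzyme=0, Clearance=2]  = 2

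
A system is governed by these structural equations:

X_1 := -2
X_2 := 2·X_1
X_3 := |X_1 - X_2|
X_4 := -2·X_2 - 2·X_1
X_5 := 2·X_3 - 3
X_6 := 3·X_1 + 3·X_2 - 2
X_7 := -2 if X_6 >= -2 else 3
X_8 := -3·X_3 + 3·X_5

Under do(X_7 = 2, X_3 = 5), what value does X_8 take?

6

Setting X_7 = 2, X_3 = 5 by intervention discards those variables' equations.
X_5 = 2·X_3 - 3  [with X_3=5]  = 7
X_8 = -3·X_3 + 3·X_5  [with X_3=5, X_5=7]  = 6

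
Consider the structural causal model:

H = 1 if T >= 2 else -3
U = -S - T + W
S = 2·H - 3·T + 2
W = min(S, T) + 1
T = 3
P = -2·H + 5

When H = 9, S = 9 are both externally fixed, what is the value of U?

Under do(H = 9, S = 9), each intervened variable's structural equation is replaced by its fixed value.
W = min(S, T) + 1  [with S=9, T=3]  = 4
U = -S - T + W  [with S=9, T=3, W=4]  = -8

-8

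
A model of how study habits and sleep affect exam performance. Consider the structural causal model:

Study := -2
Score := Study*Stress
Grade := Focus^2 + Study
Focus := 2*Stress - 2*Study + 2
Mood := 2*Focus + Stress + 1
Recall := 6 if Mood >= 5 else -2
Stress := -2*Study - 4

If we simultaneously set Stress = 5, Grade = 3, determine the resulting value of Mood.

Setting Stress = 5, Grade = 3 by intervention discards those variables' equations.
Focus = 2*Stress - 2*Study + 2  [with Stress=5, Study=-2]  = 16
Mood = 2*Focus + Stress + 1  [with Focus=16, Stress=5]  = 38

38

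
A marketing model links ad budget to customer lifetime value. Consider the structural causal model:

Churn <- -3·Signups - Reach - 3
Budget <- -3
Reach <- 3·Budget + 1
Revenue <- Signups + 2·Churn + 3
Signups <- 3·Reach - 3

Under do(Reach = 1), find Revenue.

do(Reach=1) replaces the equation Reach <- 3·Budget + 1 with the constant Reach = 1.
Signups = 3·Reach - 3  [with Reach=1]  = 0
Churn = -3·Signups - Reach - 3  [with Signups=0, Reach=1]  = -4
Revenue = Signups + 2·Churn + 3  [with Signups=0, Churn=-4]  = -5

-5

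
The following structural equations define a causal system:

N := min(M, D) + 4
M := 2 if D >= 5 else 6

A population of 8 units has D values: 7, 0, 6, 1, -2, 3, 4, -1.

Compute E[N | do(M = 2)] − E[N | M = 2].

Every unit gets M=2 under the intervention. N values become 6, 4, 6, 5, 2, 6, 6, 3; E[N|do(M=2)] = 4.75.
Conditioning on M=2 selects the 2 unit(s) with D ∈ {7, 6}. Their N values: 6, 6. Mean = 6.
Difference = 4.75 − 6 = -1.25.

-1.25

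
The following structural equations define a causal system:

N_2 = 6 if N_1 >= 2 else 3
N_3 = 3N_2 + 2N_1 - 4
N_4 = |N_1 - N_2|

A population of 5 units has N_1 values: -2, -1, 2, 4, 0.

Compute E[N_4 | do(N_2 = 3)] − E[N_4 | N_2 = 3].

-1.2

Under do(N_2=3), N_2's equation is replaced by N_2=3 for every unit. Per-unit N_4: 5, 4, 1, 1, 3. Mean = 2.8.
E[N_4|N_2=3] averages over only the 3 units with N_2=3 (N_1 = -2, -1, 0): N_4 = 5, 4, 3, mean 4.
Difference = 2.8 − 4 = -1.2.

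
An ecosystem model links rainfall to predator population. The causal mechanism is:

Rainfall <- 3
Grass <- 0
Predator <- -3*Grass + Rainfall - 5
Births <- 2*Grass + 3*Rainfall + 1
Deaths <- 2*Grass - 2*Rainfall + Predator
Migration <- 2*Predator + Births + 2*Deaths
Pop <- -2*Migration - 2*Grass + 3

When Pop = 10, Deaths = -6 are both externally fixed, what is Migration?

-6

Setting Pop = 10, Deaths = -6 by intervention discards those variables' equations.
Predator = -3*Grass + Rainfall - 5  [with Grass=0, Rainfall=3]  = -2
Births = 2*Grass + 3*Rainfall + 1  [with Grass=0, Rainfall=3]  = 10
Migration = 2*Predator + Births + 2*Deaths  [with Predator=-2, Births=10, Deaths=-6]  = -6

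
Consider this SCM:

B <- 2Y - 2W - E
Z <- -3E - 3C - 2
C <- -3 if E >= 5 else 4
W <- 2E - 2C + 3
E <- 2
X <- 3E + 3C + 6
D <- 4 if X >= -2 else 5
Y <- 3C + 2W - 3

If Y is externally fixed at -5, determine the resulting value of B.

Intervening sets Y = -5 and removes its equation (Y <- 3C + 2W - 3).
C = -3 if E >= 5 else 4  [with E=2]  = 4
W = 2E - 2C + 3  [with E=2, C=4]  = -1
B = 2Y - 2W - E  [with Y=-5, W=-1, E=2]  = -10

-10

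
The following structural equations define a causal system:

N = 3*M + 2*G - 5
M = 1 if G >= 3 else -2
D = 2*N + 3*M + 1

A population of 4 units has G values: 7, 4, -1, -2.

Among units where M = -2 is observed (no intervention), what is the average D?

-33

Observing M=-2 restricts to units where M's equation naturally yields -2: G ∈ {-1, -2}. In that subpopulation D = -31, -35, mean -33.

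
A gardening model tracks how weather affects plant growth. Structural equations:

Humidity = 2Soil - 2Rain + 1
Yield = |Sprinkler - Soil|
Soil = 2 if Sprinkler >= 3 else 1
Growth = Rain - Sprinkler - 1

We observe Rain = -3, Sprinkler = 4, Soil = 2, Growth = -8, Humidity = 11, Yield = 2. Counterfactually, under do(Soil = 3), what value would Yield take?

The intervention breaks the incoming arrows to Soil: Soil = 2 if Sprinkler >= 3 else 1 no longer applies, and Soil = 3.
Yield = |Sprinkler - Soil|  [with Sprinkler=4, Soil=3]  = 1

1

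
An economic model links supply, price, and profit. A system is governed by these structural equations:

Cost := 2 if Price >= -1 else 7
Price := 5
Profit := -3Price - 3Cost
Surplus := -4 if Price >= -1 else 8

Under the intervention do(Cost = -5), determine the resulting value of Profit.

0

The intervention breaks the incoming arrows to Cost: Cost := 2 if Price >= -1 else 7 no longer applies, and Cost = -5.
Profit = -3Price - 3Cost  [with Price=5, Cost=-5]  = 0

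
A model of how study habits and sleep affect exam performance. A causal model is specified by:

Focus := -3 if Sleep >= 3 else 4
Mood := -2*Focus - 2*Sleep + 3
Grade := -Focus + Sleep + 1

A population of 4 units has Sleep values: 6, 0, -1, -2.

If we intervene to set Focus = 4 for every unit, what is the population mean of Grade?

Every unit gets Focus=4 under the intervention. Grade values become 3, -3, -4, -5; E[Grade|do(Focus=4)] = -2.25.

-2.25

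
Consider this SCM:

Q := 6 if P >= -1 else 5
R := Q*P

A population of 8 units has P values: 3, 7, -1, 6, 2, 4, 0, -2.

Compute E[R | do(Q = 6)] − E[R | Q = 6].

Every unit gets Q=6 under the intervention. R values become 18, 42, -6, 36, 12, 24, 0, -12; E[R|do(Q=6)] = 14.25.
Conditioning on Q=6 selects the 7 unit(s) with P ∈ {3, 7, -1, 6, 2, 4, 0}. Their R values: 18, 42, -6, 36, 12, 24, 0. Mean = 18.
Difference = 14.25 − 18 = -3.75.

-3.75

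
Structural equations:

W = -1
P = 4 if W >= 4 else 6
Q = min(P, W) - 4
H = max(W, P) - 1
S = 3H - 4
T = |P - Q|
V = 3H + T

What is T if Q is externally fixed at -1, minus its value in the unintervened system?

The intervention breaks the incoming arrows to Q: Q = min(P, W) - 4 no longer applies, and Q = -1.
P = 4 if W >= 4 else 6  [with W=-1]  = 6
T = |P - Q|  [with P=6, Q=-1]  = 7
Without intervention: P = 4 if W >= 4 else 6  [with W=-1]  = 6; Q = min(P, W) - 4  [with P=6, W=-1]  = -5; T = |P - Q|  [with P=6, Q=-5]  = 11.
Change = 7 − 11 = -4.

-4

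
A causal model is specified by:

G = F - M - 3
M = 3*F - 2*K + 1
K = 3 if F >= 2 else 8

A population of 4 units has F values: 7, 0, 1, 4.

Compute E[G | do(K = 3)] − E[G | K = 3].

Under do(K=3), K's equation is replaced by K=3 for every unit. Per-unit G: -12, 2, 0, -6. Mean = -4.
Observing K=3 restricts to units where K's equation naturally yields 3: F ∈ {7, 4}. In that subpopulation G = -12, -6, mean -9.
Difference = -4 − (-9) = 5.

5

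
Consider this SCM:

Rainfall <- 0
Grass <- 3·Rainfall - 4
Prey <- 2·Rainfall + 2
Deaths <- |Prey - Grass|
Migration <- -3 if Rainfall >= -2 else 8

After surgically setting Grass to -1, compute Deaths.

Under do(Grass=-1), the mechanism Grass <- 3·Rainfall - 4 is discarded; Grass is fixed at -1.
Prey = 2·Rainfall + 2  [with Rainfall=0]  = 2
Deaths = |Prey - Grass|  [with Prey=2, Grass=-1]  = 3

3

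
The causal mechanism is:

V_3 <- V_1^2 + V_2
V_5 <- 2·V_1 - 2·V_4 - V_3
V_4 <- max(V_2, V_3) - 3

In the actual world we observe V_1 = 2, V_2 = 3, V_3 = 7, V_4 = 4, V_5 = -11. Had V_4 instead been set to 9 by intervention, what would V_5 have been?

-21

Intervening sets V_4 = 9 and removes its equation (V_4 <- max(V_2, V_3) - 3).
V_3 = V_1^2 + V_2  [with V_1=2, V_2=3]  = 7
V_5 = 2·V_1 - 2·V_4 - V_3  [with V_1=2, V_4=9, V_3=7]  = -21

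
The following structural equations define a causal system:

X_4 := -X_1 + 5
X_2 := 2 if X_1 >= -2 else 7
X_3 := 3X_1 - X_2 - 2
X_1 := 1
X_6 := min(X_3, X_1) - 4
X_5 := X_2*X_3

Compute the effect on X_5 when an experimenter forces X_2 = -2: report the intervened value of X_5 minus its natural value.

-4

do(X_2=-2) replaces the equation X_2 := 2 if X_1 >= -2 else 7 with the constant X_2 = -2.
X_3 = 3X_1 - X_2 - 2  [with X_1=1, X_2=-2]  = 3
X_5 = X_2*X_3  [with X_2=-2, X_3=3]  = -6
Without intervention: X_2 = 2 if X_1 >= -2 else 7  [with X_1=1]  = 2; X_3 = 3X_1 - X_2 - 2  [with X_1=1, X_2=2]  = -1; X_5 = X_2*X_3  [with X_2=2, X_3=-1]  = -2.
Change = -6 − (-2) = -4.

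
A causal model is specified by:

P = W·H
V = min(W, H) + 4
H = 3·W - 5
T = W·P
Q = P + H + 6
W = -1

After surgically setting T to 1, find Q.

6

do(T=1) replaces the equation T = W·P with the constant T = 1.
Since Q is not a descendant of the intervened variable, it is unaffected.
H = 3·W - 5  [with W=-1]  = -8
P = W·H  [with W=-1, H=-8]  = 8
Q = P + H + 6  [with P=8, H=-8]  = 6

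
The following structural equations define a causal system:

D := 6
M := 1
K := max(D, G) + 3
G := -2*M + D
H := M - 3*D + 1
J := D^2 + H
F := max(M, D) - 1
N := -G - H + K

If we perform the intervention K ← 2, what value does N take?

do(K=2) replaces the equation K := max(D, G) + 3 with the constant K = 2.
H = M - 3*D + 1  [with M=1, D=6]  = -16
G = -2*M + D  [with M=1, D=6]  = 4
N = -G - H + K  [with G=4, H=-16, K=2]  = 14

14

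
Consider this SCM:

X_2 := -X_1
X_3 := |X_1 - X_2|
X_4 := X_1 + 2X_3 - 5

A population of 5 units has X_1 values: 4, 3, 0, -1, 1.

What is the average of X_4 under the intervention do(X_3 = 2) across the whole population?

Every unit gets X_3=2 under the intervention. X_4 values become 3, 2, -1, -2, 0; E[X_4|do(X_3=2)] = 0.4.

0.4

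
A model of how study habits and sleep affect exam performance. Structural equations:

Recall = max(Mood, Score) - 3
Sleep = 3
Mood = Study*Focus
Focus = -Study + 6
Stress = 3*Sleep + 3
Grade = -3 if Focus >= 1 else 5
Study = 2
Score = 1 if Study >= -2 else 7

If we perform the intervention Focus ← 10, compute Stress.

12

Under do(Focus=10), the mechanism Focus = -Study + 6 is discarded; Focus is fixed at 10.
Since Stress is not a descendant of the intervened variable, it is unaffected.
Stress = 3*Sleep + 3  [with Sleep=3]  = 12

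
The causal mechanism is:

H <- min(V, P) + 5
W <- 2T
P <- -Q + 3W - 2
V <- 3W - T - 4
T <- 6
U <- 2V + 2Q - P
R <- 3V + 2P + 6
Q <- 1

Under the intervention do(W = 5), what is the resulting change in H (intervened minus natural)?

-21

The intervention breaks the incoming arrows to W: W <- 2T no longer applies, and W = 5.
V = 3W - T - 4  [with W=5, T=6]  = 5
P = -Q + 3W - 2  [with Q=1, W=5]  = 12
H = min(V, P) + 5  [with V=5, P=12]  = 10
Without intervention: W = 2T  [with T=6]  = 12; V = 3W - T - 4  [with W=12, T=6]  = 26; P = -Q + 3W - 2  [with Q=1, W=12]  = 33; H = min(V, P) + 5  [with V=26, P=33]  = 31.
Change = 10 − 31 = -21.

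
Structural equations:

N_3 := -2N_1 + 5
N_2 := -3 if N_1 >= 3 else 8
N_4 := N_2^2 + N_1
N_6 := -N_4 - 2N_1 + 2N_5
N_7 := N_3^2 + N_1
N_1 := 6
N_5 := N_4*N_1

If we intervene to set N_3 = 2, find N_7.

10

The intervention breaks the incoming arrows to N_3: N_3 := -2N_1 + 5 no longer applies, and N_3 = 2.
N_7 = N_3^2 + N_1  [with N_3=2, N_1=6]  = 10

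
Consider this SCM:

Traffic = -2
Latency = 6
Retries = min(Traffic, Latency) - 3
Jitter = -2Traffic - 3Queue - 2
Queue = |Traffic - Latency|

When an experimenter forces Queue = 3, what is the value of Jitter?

do(Queue=3) replaces the equation Queue = |Traffic - Latency| with the constant Queue = 3.
Jitter = -2Traffic - 3Queue - 2  [with Traffic=-2, Queue=3]  = -7

-7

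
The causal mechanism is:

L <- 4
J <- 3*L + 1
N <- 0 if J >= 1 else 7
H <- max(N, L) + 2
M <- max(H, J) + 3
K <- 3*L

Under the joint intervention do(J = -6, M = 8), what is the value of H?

The joint intervention fixes J = -6, M = 8, removing each variable's own equation.
N = 0 if J >= 1 else 7  [with J=-6]  = 7
H = max(N, L) + 2  [with N=7, L=4]  = 9

9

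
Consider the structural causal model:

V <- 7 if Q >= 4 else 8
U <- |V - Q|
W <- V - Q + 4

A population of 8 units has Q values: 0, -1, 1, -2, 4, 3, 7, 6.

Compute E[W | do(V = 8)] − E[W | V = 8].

-2.05

do(V=8) breaks V's dependence on Q. With V=8 fixed, W across the units is 12, 13, 11, 14, 8, 9, 5, 6, mean 9.75.
E[W|V=8] averages over only the 5 units with V=8 (Q = 0, -1, 1, -2, 3): W = 12, 13, 11, 14, 9, mean 11.8.
Difference = 9.75 − 11.8 = -2.05.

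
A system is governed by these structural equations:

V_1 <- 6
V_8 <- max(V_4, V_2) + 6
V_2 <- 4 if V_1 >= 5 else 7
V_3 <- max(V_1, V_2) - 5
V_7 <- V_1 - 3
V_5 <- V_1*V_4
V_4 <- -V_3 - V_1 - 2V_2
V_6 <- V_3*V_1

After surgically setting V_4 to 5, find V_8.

do(V_4=5) replaces the equation V_4 <- -V_3 - V_1 - 2V_2 with the constant V_4 = 5.
V_2 = 4 if V_1 >= 5 else 7  [with V_1=6]  = 4
V_8 = max(V_4, V_2) + 6  [with V_4=5, V_2=4]  = 11

11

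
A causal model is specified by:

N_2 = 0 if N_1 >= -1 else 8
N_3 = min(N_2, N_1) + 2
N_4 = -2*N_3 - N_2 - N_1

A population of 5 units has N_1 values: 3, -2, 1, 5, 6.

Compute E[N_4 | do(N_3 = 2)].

Under do(N_3=2), N_3's equation is replaced by N_3=2 for every unit. Per-unit N_4: -7, -10, -5, -9, -10. Mean = -8.2.

-8.2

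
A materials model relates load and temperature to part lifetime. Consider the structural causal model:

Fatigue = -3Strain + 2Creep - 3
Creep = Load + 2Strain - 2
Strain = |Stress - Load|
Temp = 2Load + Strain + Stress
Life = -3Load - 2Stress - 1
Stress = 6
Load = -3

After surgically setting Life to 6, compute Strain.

Intervening sets Life = 6 and removes its equation (Life = -3Load - 2Stress - 1).
Strain is not downstream of the intervention, so its value is determined by the original equations.
Strain = |Stress - Load|  [with Stress=6, Load=-3]  = 9

9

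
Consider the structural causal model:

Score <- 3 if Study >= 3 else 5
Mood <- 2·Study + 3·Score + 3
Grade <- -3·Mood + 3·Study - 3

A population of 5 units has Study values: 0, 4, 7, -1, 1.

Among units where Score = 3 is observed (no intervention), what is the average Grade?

-55.5

Observing Score=3 restricts to units where Score's equation naturally yields 3: Study ∈ {4, 7}. In that subpopulation Grade = -51, -60, mean -55.5.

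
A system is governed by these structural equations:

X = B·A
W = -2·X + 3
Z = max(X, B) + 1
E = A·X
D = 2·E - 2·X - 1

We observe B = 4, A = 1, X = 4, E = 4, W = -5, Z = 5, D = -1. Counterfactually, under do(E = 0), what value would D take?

-9

The intervention breaks the incoming arrows to E: E = A·X no longer applies, and E = 0.
X = B·A  [with B=4, A=1]  = 4
D = 2·E - 2·X - 1  [with E=0, X=4]  = -9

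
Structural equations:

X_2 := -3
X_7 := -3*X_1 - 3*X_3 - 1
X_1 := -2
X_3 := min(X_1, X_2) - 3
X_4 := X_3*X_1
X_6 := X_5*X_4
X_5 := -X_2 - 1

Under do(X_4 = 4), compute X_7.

23

The intervention breaks the incoming arrows to X_4: X_4 := X_3*X_1 no longer applies, and X_4 = 4.
No directed path runs from X_4 to X_7, so X_7 keeps its natural value.
X_3 = min(X_1, X_2) - 3  [with X_1=-2, X_2=-3]  = -6
X_7 = -3*X_1 - 3*X_3 - 1  [with X_1=-2, X_3=-6]  = 23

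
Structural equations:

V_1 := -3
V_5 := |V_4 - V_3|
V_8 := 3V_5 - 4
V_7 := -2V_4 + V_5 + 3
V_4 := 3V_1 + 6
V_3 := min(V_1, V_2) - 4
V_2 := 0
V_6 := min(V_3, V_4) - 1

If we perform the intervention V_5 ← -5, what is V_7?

Under do(V_5=-5), the mechanism V_5 := |V_4 - V_3| is discarded; V_5 is fixed at -5.
V_4 = 3V_1 + 6  [with V_1=-3]  = -3
V_7 = -2V_4 + V_5 + 3  [with V_4=-3, V_5=-5]  = 4

4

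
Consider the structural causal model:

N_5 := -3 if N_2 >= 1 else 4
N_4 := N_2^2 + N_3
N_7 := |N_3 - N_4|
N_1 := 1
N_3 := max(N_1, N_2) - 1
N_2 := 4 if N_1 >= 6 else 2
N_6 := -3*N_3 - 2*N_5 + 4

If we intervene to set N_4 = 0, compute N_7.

The intervention breaks the incoming arrows to N_4: N_4 := N_2^2 + N_3 no longer applies, and N_4 = 0.
N_2 = 4 if N_1 >= 6 else 2  [with N_1=1]  = 2
N_3 = max(N_1, N_2) - 1  [with N_1=1, N_2=2]  = 1
N_7 = |N_3 - N_4|  [with N_3=1, N_4=0]  = 1

1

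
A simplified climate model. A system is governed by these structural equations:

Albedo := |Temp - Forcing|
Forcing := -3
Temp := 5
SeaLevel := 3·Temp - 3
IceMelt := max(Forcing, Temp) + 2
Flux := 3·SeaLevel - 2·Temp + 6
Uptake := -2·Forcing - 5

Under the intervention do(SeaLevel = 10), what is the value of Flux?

26

The intervention breaks the incoming arrows to SeaLevel: SeaLevel := 3·Temp - 3 no longer applies, and SeaLevel = 10.
Flux = 3·SeaLevel - 2·Temp + 6  [with SeaLevel=10, Temp=5]  = 26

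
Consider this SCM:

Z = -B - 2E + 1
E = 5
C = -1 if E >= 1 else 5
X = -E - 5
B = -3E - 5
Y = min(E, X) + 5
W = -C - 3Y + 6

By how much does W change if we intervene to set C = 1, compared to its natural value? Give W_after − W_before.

-2

Intervening sets C = 1 and removes its equation (C = -1 if E >= 1 else 5).
X = -E - 5  [with E=5]  = -10
Y = min(E, X) + 5  [with E=5, X=-10]  = -5
W = -C - 3Y + 6  [with C=1, Y=-5]  = 20
Without intervention: X = -E - 5  [with E=5]  = -10; Y = min(E, X) + 5  [with E=5, X=-10]  = -5; C = -1 if E >= 1 else 5  [with E=5]  = -1; W = -C - 3Y + 6  [with C=-1, Y=-5]  = 22.
Change = 20 − 22 = -2.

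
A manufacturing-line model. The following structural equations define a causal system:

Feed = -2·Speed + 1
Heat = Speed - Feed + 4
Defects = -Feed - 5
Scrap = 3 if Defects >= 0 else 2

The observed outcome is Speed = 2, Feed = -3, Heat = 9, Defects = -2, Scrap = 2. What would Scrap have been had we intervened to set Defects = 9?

Intervening sets Defects = 9 and removes its equation (Defects = -Feed - 5).
Scrap = 3 if Defects >= 0 else 2  [with Defects=9]  = 3

3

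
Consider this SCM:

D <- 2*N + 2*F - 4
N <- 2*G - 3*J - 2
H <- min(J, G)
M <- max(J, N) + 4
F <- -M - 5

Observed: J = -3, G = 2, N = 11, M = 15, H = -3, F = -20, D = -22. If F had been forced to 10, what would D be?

Intervening sets F = 10 and removes its equation (F <- -M - 5).
N = 2*G - 3*J - 2  [with G=2, J=-3]  = 11
D = 2*N + 2*F - 4  [with N=11, F=10]  = 38

38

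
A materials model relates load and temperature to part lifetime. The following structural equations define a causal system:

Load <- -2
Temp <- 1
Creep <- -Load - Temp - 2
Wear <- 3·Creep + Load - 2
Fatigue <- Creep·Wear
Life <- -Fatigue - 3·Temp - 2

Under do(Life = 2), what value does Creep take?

do(Life=2) replaces the equation Life <- -Fatigue - 3·Temp - 2 with the constant Life = 2.
Creep is not downstream of the intervention, so its value is determined by the original equations.
Creep = -Load - Temp - 2  [with Load=-2, Temp=1]  = -1

-1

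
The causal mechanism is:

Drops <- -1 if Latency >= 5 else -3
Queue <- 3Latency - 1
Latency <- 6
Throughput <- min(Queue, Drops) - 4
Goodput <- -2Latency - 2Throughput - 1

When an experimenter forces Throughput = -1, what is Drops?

-1

Under do(Throughput=-1), the mechanism Throughput <- min(Queue, Drops) - 4 is discarded; Throughput is fixed at -1.
Since Drops is not a descendant of the intervened variable, it is unaffected.
Drops = -1 if Latency >= 5 else -3  [with Latency=6]  = -1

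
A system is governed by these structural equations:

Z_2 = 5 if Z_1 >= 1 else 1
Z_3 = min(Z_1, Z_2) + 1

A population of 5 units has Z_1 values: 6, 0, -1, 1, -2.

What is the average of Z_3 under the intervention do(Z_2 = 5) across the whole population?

Every unit gets Z_2=5 under the intervention. Z_3 values become 6, 1, 0, 2, -1; E[Z_3|do(Z_2=5)] = 1.6.

1.6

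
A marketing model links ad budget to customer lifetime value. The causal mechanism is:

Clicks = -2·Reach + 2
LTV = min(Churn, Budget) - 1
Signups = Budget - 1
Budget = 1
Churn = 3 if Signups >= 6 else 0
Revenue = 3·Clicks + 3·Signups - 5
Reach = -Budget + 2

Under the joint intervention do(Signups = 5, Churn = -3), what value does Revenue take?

The joint intervention fixes Signups = 5, Churn = -3, removing each variable's own equation.
Reach = -Budget + 2  [with Budget=1]  = 1
Clicks = -2·Reach + 2  [with Reach=1]  = 0
Revenue = 3·Clicks + 3·Signups - 5  [with Clicks=0, Signups=5]  = 10

10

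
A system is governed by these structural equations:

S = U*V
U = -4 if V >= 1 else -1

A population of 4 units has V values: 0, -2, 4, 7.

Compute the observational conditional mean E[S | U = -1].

Observing U=-1 restricts to units where U's equation naturally yields -1: V ∈ {0, -2}. In that subpopulation S = 0, 2, mean 1.

1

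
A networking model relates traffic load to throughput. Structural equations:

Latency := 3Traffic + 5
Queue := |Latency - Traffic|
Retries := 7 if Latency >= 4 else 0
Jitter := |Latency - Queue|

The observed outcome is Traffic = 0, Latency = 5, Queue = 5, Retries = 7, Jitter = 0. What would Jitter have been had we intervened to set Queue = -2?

do(Queue=-2) replaces the equation Queue := |Latency - Traffic| with the constant Queue = -2.
Latency = 3Traffic + 5  [with Traffic=0]  = 5
Jitter = |Latency - Queue|  [with Latency=5, Queue=-2]  = 7

7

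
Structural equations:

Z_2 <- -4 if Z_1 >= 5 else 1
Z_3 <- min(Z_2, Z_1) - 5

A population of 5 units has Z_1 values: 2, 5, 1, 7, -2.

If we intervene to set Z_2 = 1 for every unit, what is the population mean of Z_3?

Every unit gets Z_2=1 under the intervention. Z_3 values become -4, -4, -4, -4, -7; E[Z_3|do(Z_2=1)] = -4.6.

-4.6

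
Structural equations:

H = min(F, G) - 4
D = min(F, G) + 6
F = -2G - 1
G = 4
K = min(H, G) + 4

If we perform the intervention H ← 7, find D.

Under do(H=7), the mechanism H = min(F, G) - 4 is discarded; H is fixed at 7.
Since D is not a descendant of the intervened variable, it is unaffected.
F = -2G - 1  [with G=4]  = -9
D = min(F, G) + 6  [with F=-9, G=4]  = -3

-3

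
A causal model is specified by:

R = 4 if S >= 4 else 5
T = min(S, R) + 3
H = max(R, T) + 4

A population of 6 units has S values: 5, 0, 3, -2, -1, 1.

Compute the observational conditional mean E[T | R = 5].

3.2

Observing R=5 restricts to units where R's equation naturally yields 5: S ∈ {0, 3, -2, -1, 1}. In that subpopulation T = 3, 6, 1, 2, 4, mean 3.2.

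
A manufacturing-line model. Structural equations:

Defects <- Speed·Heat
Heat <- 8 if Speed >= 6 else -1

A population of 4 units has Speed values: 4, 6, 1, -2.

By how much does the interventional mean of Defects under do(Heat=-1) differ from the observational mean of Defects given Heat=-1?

-1.25

Every unit gets Heat=-1 under the intervention. Defects values become -4, -6, -1, 2; E[Defects|do(Heat=-1)] = -2.25.
Conditioning on Heat=-1 selects the 3 unit(s) with Speed ∈ {4, 1, -2}. Their Defects values: -4, -1, 2. Mean = -1.
Difference = -2.25 − (-1) = -1.25.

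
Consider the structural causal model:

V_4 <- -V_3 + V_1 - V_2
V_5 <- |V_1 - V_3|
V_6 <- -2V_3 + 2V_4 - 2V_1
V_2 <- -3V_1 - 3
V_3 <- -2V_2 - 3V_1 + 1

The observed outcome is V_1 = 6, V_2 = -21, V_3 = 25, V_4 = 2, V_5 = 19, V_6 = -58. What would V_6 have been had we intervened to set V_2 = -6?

32

Under do(V_2=-6), the mechanism V_2 <- -3V_1 - 3 is discarded; V_2 is fixed at -6.
V_3 = -2V_2 - 3V_1 + 1  [with V_2=-6, V_1=6]  = -5
V_4 = -V_3 + V_1 - V_2  [with V_3=-5, V_1=6, V_2=-6]  = 17
V_6 = -2V_3 + 2V_4 - 2V_1  [with V_3=-5, V_4=17, V_1=6]  = 32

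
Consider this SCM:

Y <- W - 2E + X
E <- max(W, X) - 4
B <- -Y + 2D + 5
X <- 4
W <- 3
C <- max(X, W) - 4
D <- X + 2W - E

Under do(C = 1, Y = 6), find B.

19

Setting C = 1, Y = 6 by intervention discards those variables' equations.
E = max(W, X) - 4  [with W=3, X=4]  = 0
D = X + 2W - E  [with X=4, W=3, E=0]  = 10
B = -Y + 2D + 5  [with Y=6, D=10]  = 19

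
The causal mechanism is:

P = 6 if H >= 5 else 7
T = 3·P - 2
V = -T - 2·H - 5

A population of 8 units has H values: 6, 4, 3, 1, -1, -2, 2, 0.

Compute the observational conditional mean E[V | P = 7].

E[V|P=7] averages over only the 7 units with P=7 (H = 4, 3, 1, -1, -2, 2, 0): V = -32, -30, -26, -22, -20, -28, -24, mean -26.

-26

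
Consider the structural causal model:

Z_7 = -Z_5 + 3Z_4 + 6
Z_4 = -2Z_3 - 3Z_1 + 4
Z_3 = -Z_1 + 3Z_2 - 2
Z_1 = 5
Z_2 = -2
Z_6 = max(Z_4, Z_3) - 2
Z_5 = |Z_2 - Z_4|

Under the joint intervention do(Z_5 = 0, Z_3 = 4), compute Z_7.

-51

The joint intervention fixes Z_5 = 0, Z_3 = 4, removing each variable's own equation.
Z_4 = -2Z_3 - 3Z_1 + 4  [with Z_3=4, Z_1=5]  = -19
Z_7 = -Z_5 + 3Z_4 + 6  [with Z_5=0, Z_4=-19]  = -51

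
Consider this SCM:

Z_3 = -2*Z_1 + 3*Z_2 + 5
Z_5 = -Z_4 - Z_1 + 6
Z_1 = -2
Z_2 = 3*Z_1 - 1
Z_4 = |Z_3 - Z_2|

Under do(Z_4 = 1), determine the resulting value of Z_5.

Intervening sets Z_4 = 1 and removes its equation (Z_4 = |Z_3 - Z_2|).
Z_5 = -Z_4 - Z_1 + 6  [with Z_4=1, Z_1=-2]  = 7

7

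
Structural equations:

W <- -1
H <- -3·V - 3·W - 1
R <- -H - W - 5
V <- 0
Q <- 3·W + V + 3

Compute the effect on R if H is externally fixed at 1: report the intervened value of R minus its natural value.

do(H=1) replaces the equation H <- -3·V - 3·W - 1 with the constant H = 1.
R = -H - W - 5  [with H=1, W=-1]  = -5
Without intervention: H = -3·V - 3·W - 1  [with V=0, W=-1]  = 2; R = -H - W - 5  [with H=2, W=-1]  = -6.
Change = -5 − (-6) = 1.

1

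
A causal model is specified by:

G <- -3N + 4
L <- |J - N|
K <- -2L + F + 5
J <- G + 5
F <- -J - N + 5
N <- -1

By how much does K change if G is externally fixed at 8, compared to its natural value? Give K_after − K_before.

Under do(G=8), the mechanism G <- -3N + 4 is discarded; G is fixed at 8.
J = G + 5  [with G=8]  = 13
F = -J - N + 5  [with J=13, N=-1]  = -7
L = |J - N|  [with J=13, N=-1]  = 14
K = -2L + F + 5  [with L=14, F=-7]  = -30
Without intervention: G = -3N + 4  [with N=-1]  = 7; J = G + 5  [with G=7]  = 12; F = -J - N + 5  [with J=12, N=-1]  = -6; L = |J - N|  [with J=12, N=-1]  = 13; K = -2L + F + 5  [with L=13, F=-6]  = -27.
Change = -30 − (-27) = -3.

-3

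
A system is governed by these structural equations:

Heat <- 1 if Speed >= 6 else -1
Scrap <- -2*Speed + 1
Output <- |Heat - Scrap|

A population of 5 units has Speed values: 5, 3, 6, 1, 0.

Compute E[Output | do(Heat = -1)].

4.8

do(Heat=-1) breaks Heat's dependence on Speed. With Heat=-1 fixed, Output across the units is 8, 4, 10, 0, 2, mean 4.8.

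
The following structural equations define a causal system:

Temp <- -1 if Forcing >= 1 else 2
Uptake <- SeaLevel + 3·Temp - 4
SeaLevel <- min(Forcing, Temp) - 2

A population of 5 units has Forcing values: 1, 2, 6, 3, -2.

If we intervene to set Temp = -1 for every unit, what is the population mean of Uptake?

-10.2

The intervention sets Temp=-1 in all 5 units regardless of Forcing. Recomputing Uptake per unit gives -10, -10, -10, -10, -11; average -10.2.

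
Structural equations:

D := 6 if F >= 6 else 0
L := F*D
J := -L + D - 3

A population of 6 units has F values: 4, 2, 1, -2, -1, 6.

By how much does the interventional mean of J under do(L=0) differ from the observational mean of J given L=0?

1

The intervention sets L=0 in all 6 units regardless of F. Recomputing J per unit gives -3, -3, -3, -3, -3, 3; average -2.
Observing L=0 restricts to units where L's equation naturally yields 0: F ∈ {4, 2, 1, -2, -1}. In that subpopulation J = -3, -3, -3, -3, -3, mean -3.
Difference = -2 − (-3) = 1.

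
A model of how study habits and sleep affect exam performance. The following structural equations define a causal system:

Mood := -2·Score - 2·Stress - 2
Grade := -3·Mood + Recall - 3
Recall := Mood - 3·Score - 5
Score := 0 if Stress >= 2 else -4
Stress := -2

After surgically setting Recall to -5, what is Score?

-4

The intervention breaks the incoming arrows to Recall: Recall := Mood - 3·Score - 5 no longer applies, and Recall = -5.
Since Score is not a descendant of the intervened variable, it is unaffected.
Score = 0 if Stress >= 2 else -4  [with Stress=-2]  = -4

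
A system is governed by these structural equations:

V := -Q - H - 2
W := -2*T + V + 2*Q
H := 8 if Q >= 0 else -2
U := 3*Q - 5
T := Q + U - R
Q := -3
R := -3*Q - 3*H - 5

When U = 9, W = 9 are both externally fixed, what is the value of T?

-4

Setting U = 9, W = 9 by intervention discards those variables' equations.
H = 8 if Q >= 0 else -2  [with Q=-3]  = -2
R = -3*Q - 3*H - 5  [with Q=-3, H=-2]  = 10
T = Q + U - R  [with Q=-3, U=9, R=10]  = -4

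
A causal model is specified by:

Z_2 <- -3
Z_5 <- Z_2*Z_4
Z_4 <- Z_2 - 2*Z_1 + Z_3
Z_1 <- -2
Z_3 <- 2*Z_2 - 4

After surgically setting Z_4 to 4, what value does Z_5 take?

-12

Intervening sets Z_4 = 4 and removes its equation (Z_4 <- Z_2 - 2*Z_1 + Z_3).
Z_5 = Z_2*Z_4  [with Z_2=-3, Z_4=4]  = -12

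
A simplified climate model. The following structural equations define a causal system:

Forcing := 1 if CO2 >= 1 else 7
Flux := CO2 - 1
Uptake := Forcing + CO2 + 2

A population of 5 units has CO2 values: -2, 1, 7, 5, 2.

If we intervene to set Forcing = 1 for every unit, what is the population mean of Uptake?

5.6

The intervention sets Forcing=1 in all 5 units regardless of CO2. Recomputing Uptake per unit gives 1, 4, 10, 8, 5; average 5.6.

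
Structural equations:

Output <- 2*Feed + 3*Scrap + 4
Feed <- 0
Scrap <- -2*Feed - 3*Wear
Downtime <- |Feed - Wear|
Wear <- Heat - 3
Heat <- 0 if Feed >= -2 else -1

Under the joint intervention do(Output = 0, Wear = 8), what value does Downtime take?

The joint intervention fixes Output = 0, Wear = 8, removing each variable's own equation.
Downtime = |Feed - Wear|  [with Feed=0, Wear=8]  = 8

8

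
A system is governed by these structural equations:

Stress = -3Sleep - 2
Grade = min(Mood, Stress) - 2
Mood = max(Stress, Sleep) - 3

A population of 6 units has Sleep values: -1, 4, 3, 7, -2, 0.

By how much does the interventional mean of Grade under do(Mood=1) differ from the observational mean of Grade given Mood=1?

-1.5

Under do(Mood=1), Mood's equation is replaced by Mood=1 for every unit. Per-unit Grade: -1, -16, -13, -25, -1, -4. Mean = -10.
E[Grade|Mood=1] averages over only the 2 units with Mood=1 (Sleep = 4, -2): Grade = -16, -1, mean -8.5.
Difference = -10 − (-8.5) = -1.5.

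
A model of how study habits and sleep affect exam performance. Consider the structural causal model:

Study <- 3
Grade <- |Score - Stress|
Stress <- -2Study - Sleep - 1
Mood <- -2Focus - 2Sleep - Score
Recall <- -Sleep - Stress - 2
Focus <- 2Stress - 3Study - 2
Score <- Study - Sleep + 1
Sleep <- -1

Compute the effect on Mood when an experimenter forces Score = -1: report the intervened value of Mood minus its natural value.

6

The intervention breaks the incoming arrows to Score: Score <- Study - Sleep + 1 no longer applies, and Score = -1.
Stress = -2Study - Sleep - 1  [with Study=3, Sleep=-1]  = -6
Focus = 2Stress - 3Study - 2  [with Stress=-6, Study=3]  = -23
Mood = -2Focus - 2Sleep - Score  [with Focus=-23, Sleep=-1, Score=-1]  = 49
Without intervention: Stress = -2Study - Sleep - 1  [with Study=3, Sleep=-1]  = -6; Focus = 2Stress - 3Study - 2  [with Stress=-6, Study=3]  = -23; Score = Study - Sleep + 1  [with Study=3, Sleep=-1]  = 5; Mood = -2Focus - 2Sleep - Score  [with Focus=-23, Sleep=-1, Score=5]  = 43.
Change = 49 − 43 = 6.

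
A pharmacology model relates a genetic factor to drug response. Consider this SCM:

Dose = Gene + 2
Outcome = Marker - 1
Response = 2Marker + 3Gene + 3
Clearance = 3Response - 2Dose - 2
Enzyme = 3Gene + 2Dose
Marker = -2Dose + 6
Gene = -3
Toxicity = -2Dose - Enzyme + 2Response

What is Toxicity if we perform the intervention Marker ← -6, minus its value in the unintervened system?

Under do(Marker=-6), the mechanism Marker = -2Dose + 6 is discarded; Marker is fixed at -6.
Dose = Gene + 2  [with Gene=-3]  = -1
Enzyme = 3Gene + 2Dose  [with Gene=-3, Dose=-1]  = -11
Response = 2Marker + 3Gene + 3  [with Marker=-6, Gene=-3]  = -18
Toxicity = -2Dose - Enzyme + 2Response  [with Dose=-1, Enzyme=-11, Response=-18]  = -23
Without intervention: Dose = Gene + 2  [with Gene=-3]  = -1; Enzyme = 3Gene + 2Dose  [with Gene=-3, Dose=-1]  = -11; Marker = -2Dose + 6  [with Dose=-1]  = 8; Response = 2Marker + 3Gene + 3  [with Marker=8, Gene=-3]  = 10; Toxicity = -2Dose - Enzyme + 2Response  [with Dose=-1, Enzyme=-11, Response=10]  = 33.
Change = -23 − 33 = -56.

-56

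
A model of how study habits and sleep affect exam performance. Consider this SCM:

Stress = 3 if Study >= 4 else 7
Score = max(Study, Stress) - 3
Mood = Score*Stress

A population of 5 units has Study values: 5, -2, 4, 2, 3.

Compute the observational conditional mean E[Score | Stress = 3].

1.5

Observing Stress=3 restricts to units where Stress's equation naturally yields 3: Study ∈ {5, 4}. In that subpopulation Score = 2, 1, mean 1.5.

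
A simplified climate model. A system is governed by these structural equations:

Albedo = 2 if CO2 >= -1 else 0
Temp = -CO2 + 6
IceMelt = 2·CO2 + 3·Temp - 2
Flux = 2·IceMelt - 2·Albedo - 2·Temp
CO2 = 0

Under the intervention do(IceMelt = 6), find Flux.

-4

do(IceMelt=6) replaces the equation IceMelt = 2·CO2 + 3·Temp - 2 with the constant IceMelt = 6.
Temp = -CO2 + 6  [with CO2=0]  = 6
Albedo = 2 if CO2 >= -1 else 0  [with CO2=0]  = 2
Flux = 2·IceMelt - 2·Albedo - 2·Temp  [with IceMelt=6, Albedo=2, Temp=6]  = -4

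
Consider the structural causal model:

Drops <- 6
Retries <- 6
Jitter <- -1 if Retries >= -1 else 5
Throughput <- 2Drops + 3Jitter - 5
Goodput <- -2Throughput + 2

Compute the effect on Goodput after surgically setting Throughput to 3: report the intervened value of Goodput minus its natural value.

2

Intervening sets Throughput = 3 and removes its equation (Throughput <- 2Drops + 3Jitter - 5).
Goodput = -2Throughput + 2  [with Throughput=3]  = -4
Without intervention: Jitter = -1 if Retries >= -1 else 5  [with Retries=6]  = -1; Throughput = 2Drops + 3Jitter - 5  [with Drops=6, Jitter=-1]  = 4; Goodput = -2Throughput + 2  [with Throughput=4]  = -6.
Change = -4 − (-6) = 2.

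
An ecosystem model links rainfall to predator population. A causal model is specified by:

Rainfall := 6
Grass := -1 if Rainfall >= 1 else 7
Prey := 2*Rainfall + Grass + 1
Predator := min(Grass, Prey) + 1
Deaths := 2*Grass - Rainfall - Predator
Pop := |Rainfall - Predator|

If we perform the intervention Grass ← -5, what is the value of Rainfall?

Under do(Grass=-5), the mechanism Grass := -1 if Rainfall >= 1 else 7 is discarded; Grass is fixed at -5.
Rainfall is not downstream of the intervention, so its value is determined by the original equations.

6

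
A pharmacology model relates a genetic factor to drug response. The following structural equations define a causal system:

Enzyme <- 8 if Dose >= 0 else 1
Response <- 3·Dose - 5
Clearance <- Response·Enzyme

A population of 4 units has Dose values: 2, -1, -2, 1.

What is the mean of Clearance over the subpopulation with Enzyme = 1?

-9.5

Observing Enzyme=1 restricts to units where Enzyme's equation naturally yields 1: Dose ∈ {-1, -2}. In that subpopulation Clearance = -8, -11, mean -9.5.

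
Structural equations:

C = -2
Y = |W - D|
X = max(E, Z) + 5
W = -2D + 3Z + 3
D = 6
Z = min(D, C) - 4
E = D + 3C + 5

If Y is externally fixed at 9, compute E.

The intervention breaks the incoming arrows to Y: Y = |W - D| no longer applies, and Y = 9.
Since E is not a descendant of the intervened variable, it is unaffected.
E = D + 3C + 5  [with D=6, C=-2]  = 5

5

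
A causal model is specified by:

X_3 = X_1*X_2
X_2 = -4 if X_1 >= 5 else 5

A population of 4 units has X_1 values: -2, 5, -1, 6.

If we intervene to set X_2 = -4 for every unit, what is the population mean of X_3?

Every unit gets X_2=-4 under the intervention. X_3 values become 8, -20, 4, -24; E[X_3|do(X_2=-4)] = -8.

-8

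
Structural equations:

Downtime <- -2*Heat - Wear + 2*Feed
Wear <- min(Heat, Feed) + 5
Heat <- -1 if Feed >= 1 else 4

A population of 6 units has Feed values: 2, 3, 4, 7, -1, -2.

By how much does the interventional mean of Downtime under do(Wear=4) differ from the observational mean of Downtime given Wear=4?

Under do(Wear=4), Wear's equation is replaced by Wear=4 for every unit. Per-unit Downtime: 2, 4, 6, 12, -14, -16. Mean = -1.
Observing Wear=4 restricts to units where Wear's equation naturally yields 4: Feed ∈ {2, 3, 4, 7, -1}. In that subpopulation Downtime = 2, 4, 6, 12, -14, mean 2.
Difference = -1 − 2 = -3.

-3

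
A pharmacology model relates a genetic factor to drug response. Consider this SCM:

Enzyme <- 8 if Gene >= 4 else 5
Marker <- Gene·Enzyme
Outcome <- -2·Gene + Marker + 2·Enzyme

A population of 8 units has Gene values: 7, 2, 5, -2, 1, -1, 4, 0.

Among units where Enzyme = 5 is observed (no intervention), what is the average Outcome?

10

Observing Enzyme=5 restricts to units where Enzyme's equation naturally yields 5: Gene ∈ {2, -2, 1, -1, 0}. In that subpopulation Outcome = 16, 4, 13, 7, 10, mean 10.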